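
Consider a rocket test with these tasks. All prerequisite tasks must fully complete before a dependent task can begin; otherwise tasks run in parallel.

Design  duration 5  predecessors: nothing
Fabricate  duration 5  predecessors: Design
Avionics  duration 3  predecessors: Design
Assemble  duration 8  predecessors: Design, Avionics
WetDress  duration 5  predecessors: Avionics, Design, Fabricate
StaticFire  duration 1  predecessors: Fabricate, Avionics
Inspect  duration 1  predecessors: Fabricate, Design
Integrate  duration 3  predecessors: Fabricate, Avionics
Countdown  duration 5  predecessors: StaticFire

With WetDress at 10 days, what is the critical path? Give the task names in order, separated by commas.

Design, Fabricate, WetDress

As given, the longest chain is Design→Fabricate→StaticFire→Countdown = 5+5+1+5 = 16, so the finish is 16 days.
WetDress is off the critical path — its longest chain is 15 days, giving 1 of slack.
The binding chain switches to Design→Fabricate→WetDress = 5+5+10 = 20; finish 20 days.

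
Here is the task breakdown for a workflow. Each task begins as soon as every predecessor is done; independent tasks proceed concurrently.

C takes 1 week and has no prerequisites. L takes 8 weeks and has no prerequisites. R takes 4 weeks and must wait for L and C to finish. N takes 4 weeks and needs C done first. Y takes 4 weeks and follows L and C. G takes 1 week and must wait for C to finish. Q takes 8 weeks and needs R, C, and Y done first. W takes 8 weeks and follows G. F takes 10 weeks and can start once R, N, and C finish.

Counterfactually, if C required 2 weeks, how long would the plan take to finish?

22

Baseline: L→R→F = 8+4+10 = 22 → 22 weeks.
C is off the critical path — its longest chain is 15 weeks, giving 7 of slack.
No other chain overtakes it, so the finish is 22 weeks.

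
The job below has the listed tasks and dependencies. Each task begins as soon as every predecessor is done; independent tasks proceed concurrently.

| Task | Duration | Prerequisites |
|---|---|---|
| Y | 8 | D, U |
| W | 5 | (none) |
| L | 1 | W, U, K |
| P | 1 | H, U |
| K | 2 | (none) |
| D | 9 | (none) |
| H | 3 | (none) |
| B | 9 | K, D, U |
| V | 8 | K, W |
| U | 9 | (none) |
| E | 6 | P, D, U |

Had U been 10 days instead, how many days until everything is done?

19

Critical path before the change: U→B = 9+9 = 18 giving 18 days.
U lies on that path, so at 10 days the path becomes 19 days.
No other chain overtakes it, so the finish is 19 days.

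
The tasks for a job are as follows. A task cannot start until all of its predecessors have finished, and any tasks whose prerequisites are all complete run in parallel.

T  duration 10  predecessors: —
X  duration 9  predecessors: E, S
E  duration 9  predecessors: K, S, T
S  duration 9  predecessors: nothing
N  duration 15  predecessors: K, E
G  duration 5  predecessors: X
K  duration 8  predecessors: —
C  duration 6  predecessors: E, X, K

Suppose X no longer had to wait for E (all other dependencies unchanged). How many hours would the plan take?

Before: longest chain T→E→X→C = 10+9+9+6 = 34, finish 34.
Without E→X, X's earliest start moves from 19 to 9.
New critical path: T→E→N = 10+9+15 = 34 ⇒ 34 hours.

34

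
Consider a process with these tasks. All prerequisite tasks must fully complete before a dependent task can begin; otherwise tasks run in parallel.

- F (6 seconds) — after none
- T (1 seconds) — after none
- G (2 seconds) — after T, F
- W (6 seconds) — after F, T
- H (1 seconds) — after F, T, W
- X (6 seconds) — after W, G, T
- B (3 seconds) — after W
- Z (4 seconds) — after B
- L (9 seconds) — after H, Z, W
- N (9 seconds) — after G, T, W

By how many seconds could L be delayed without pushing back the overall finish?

The longest chain is F→W→B→Z→L = 6+6+3+4+9 = 28; overall finish 28 seconds.
Longest path through L: 28 seconds (earliest finish 28, latest finish 28).
Slack of L = 19 − 19 = 0 seconds.

0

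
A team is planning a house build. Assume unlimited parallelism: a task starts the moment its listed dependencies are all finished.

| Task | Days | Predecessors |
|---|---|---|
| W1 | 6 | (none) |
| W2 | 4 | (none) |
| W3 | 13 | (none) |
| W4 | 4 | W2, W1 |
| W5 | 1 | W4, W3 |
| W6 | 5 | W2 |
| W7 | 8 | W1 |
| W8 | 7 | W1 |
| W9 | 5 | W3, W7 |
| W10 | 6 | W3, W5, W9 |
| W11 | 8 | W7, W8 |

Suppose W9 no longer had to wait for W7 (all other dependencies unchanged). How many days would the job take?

24

Original critical path: W1→W7→W9→W10 = 6+8+5+6 = 25 ⇒ 25 days.
Without W7→W9, W9's earliest start moves from 14 to 13.
New critical path: W3→W9→W10 = 13+5+6 = 24 ⇒ 24 days.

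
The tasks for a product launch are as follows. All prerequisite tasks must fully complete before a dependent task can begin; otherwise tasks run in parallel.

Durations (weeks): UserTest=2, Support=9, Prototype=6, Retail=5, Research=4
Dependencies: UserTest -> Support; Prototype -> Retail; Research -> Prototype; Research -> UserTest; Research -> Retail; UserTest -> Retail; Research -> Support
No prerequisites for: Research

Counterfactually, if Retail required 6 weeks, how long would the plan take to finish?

16

Actual critical path: Research→Prototype→Retail = 4+6+5 = 15 ⇒ 15 weeks.
Retail lies on that path, so at 6 weeks the path becomes 16 weeks.
That remains the longest chain; total 16 weeks.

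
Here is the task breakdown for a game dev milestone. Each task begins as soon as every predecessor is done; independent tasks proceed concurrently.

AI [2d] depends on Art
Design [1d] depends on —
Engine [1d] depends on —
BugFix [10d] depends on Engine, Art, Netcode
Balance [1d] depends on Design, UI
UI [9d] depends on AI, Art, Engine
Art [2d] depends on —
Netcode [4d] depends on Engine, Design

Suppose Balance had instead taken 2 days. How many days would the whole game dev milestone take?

As given, the longest chain is Design→Netcode→BugFix = 1+4+10 = 15, so the finish is 15 days.
Balance has 1 day of float (longest path through it is 14).
That remains the longest chain; total 15 days.

15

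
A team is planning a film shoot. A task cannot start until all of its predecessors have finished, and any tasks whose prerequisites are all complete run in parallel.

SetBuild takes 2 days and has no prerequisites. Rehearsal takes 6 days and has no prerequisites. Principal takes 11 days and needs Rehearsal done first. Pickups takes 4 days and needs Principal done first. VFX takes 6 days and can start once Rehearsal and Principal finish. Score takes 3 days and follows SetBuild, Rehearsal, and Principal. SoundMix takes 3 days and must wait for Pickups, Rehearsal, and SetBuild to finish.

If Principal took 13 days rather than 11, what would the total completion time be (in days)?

26

Critical path before the change: Rehearsal→Principal→Pickups→SoundMix = 6+11+4+3 = 24 giving 24 days.
Since Principal is critical, the +2 change carries straight to that chain (now 26 days).
No other chain overtakes it, so the finish is 26 days.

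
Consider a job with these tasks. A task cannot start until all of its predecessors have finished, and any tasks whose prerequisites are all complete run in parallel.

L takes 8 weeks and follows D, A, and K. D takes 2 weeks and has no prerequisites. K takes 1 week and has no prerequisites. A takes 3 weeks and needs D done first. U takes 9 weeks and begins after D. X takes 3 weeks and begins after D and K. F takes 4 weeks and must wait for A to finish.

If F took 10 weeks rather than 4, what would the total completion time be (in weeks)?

15

As given, the longest chain is D→A→L = 2+3+8 = 13, so the finish is 13 weeks.
The longest path through F is only 9 weeks, so F has float 4.
Now D→A→F = 2+3+10 = 15 is longest, so the finish becomes 15 weeks.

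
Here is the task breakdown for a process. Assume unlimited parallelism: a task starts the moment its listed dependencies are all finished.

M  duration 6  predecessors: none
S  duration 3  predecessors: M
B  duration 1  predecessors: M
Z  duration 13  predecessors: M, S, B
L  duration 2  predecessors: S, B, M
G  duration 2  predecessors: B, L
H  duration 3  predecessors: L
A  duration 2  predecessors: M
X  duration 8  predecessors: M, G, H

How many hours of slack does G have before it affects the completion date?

1

The longest chain is M→S→Z = 6+3+13 = 22; overall finish 22 hours.
G finishes as early as 13 and must finish by 14.
So G can slip 14 − 13 = 1 hour.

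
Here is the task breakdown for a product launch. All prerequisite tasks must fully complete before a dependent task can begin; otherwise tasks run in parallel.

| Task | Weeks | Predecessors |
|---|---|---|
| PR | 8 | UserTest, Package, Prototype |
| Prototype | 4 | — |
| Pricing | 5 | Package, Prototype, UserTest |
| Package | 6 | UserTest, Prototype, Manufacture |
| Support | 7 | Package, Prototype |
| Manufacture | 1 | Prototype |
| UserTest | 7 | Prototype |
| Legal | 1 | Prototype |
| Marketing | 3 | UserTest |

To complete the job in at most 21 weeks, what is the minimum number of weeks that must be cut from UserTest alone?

Current finish: 25 weeks; target: 21.
UserTest is on every critical path, so each week cut from UserTest cuts the finish by one (this holds down to a finish of 19).
Need 25 − 21 = 4 weeks off UserTest → UserTest becomes 3 weeks, finish becomes 21.

4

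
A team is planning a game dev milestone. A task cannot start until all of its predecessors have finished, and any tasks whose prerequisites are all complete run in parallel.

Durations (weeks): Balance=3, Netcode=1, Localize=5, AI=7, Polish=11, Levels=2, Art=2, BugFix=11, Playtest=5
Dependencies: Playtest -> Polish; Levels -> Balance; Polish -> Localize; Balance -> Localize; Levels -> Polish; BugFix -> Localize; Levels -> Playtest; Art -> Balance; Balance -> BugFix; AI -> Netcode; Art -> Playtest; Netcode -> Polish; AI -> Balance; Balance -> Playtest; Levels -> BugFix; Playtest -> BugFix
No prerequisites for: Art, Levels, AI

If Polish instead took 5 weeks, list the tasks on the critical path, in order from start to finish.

Critical path before the change: AI→Balance→Playtest→Polish→Localize = 7+3+5+11+5 = 31 giving 31 weeks.
Polish lies on that path, so at 5 weeks the path becomes 25 weeks.
Now AI→Balance→Playtest→BugFix→Localize = 7+3+5+11+5 = 31 is longest, so the finish becomes 31 weeks.

AI, Balance, Playtest, BugFix, Localize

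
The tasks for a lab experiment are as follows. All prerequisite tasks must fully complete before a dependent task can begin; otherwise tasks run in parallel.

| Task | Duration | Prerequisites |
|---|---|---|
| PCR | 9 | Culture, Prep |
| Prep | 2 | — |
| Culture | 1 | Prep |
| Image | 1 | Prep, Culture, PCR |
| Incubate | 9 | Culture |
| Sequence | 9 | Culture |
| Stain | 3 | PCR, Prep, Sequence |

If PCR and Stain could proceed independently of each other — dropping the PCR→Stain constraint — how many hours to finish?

15

Before: longest chain Prep→Culture→PCR→Stain = 2+1+9+3 = 15, finish 15.
Dropping PCR→Stain doesn't change Stain's earliest start (12); another predecessor still binds.
New critical path: Prep→Culture→Sequence→Stain = 2+1+9+3 = 15 ⇒ 15 hours.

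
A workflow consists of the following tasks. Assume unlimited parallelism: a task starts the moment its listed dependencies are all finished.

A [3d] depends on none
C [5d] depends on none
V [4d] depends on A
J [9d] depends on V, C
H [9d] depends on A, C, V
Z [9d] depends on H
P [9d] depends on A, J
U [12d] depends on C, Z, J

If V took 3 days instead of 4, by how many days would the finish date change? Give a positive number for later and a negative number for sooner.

-1

Baseline: A→V→H→Z→U = 3+4+9+9+12 = 37 → 37 days.
V lies on that path, so at 3 days the path becomes 36 days.
No other chain overtakes it, so the finish is 36 days.
Change in finish: 36 − 37 = -1 days.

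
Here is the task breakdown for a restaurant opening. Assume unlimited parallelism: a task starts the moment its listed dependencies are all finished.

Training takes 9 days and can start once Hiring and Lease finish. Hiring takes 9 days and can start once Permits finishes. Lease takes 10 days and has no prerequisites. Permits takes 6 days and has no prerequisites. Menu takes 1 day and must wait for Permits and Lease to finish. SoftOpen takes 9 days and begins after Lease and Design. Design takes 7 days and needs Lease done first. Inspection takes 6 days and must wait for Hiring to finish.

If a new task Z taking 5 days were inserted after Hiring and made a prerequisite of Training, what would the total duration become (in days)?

Originally the plan takes 26 days.
With Z inserted, Training now waits for max(Hiring, Lease, Z).
New critical path: Permits→Hiring→Z→Training = 6+9+5+9 = 29 ⇒ 29 days.

29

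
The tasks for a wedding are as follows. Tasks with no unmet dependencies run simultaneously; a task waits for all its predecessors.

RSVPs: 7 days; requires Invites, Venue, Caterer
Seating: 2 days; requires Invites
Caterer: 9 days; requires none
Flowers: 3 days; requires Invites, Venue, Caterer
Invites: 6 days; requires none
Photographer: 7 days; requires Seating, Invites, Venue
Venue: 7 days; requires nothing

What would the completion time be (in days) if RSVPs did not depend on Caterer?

With the dependency in place, Caterer→RSVPs = 9+7 = 16 sets the finish at 16 days.
Without Caterer→RSVPs, RSVPs's earliest start moves from 9 to 7.
New critical path: Invites→Seating→Photographer = 6+2+7 = 15 ⇒ 15 days.

15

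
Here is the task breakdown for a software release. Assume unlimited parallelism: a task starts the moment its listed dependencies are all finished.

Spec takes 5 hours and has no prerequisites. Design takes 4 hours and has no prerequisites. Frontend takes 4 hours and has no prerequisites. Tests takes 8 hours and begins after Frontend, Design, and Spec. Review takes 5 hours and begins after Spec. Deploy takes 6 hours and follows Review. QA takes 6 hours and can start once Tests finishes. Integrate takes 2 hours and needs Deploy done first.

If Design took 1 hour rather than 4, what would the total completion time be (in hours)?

Critical path before the change: Spec→Tests→QA = 5+8+6 = 19 giving 19 hours.
The longest path through Design is only 18 hours, so Design has float 1.
No other chain overtakes it, so the finish is 19 hours.

19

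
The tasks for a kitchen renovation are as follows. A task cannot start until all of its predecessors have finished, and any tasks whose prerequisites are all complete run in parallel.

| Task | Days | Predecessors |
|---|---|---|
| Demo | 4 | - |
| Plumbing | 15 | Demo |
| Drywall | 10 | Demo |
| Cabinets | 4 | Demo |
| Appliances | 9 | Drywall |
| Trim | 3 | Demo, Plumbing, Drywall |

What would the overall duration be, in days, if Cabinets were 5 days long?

Critical path before the change: Demo→Drywall→Appliances = 4+10+9 = 23 giving 23 days.
The longest path through Cabinets is only 8 days, so Cabinets has float 15.
The critical path is still Demo→Drywall→Appliances; finish is now 23 days.

23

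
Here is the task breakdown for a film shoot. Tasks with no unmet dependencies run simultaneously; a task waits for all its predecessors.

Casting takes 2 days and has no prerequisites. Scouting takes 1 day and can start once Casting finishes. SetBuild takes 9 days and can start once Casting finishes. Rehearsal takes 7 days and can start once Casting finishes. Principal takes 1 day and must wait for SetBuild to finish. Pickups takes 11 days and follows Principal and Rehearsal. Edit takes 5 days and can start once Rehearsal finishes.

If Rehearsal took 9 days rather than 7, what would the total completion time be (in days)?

The binding path is Casting→SetBuild→Principal→Pickups = 2+9+1+11 = 23; finish at 23 days.
Rehearsal is off the critical path — its longest chain is 20 days, giving 3 of slack.
No other chain overtakes it, so the finish is 23 days.

23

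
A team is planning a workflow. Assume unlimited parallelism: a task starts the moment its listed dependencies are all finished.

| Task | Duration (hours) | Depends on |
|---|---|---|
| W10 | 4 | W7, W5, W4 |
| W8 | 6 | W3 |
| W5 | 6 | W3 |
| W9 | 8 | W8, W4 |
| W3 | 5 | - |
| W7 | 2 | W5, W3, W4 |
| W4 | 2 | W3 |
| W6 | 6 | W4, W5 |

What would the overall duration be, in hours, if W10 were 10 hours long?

The binding path is W3→W8→W9 = 5+6+8 = 19; finish at 19 hours.
The longest path through W10 is only 17 hours, so W10 has float 2.
New critical path: W3→W5→W7→W10 = 5+6+2+10 = 23 ⇒ 23 hours.

23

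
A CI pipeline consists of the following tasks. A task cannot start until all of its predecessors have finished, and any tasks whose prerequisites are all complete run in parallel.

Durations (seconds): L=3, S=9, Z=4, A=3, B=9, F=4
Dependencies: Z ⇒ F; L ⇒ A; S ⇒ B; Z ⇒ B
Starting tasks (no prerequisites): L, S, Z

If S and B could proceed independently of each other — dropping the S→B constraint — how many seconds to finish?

13

Before: longest chain S→B = 9+9 = 18, finish 18.
Without S→B, B's earliest start moves from 9 to 4.
After: Z→B = 4+9 = 13 → 13 seconds.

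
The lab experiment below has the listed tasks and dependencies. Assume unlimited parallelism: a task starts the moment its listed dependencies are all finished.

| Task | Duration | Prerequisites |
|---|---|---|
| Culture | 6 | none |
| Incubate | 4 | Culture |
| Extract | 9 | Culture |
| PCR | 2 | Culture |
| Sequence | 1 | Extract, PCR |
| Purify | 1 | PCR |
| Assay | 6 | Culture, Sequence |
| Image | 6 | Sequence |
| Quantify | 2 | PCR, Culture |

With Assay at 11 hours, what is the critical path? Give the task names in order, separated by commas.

Baseline: Culture→Extract→Sequence→Assay = 6+9+1+6 = 22 → 22 hours.
Assay is on the critical path; changing it to 11 makes that path 27 hours.
The critical path is still Culture→Extract→Sequence→Assay; finish is now 27 hours.

Culture, Extract, Sequence, Assay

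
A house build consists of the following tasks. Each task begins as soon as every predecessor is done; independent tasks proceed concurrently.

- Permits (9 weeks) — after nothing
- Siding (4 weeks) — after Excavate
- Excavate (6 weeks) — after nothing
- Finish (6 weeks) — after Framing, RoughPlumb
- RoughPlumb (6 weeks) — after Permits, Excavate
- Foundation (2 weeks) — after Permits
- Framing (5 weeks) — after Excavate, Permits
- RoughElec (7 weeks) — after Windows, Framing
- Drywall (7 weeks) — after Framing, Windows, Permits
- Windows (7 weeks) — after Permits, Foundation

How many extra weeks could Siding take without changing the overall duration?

15

Critical path: Permits→Foundation→Windows→RoughElec = 9+2+7+7 = 25, so the finish is 25 weeks.
The longest chain containing Siding totals 10 weeks.
So Siding can slip 25 − 10 = 15 weeks.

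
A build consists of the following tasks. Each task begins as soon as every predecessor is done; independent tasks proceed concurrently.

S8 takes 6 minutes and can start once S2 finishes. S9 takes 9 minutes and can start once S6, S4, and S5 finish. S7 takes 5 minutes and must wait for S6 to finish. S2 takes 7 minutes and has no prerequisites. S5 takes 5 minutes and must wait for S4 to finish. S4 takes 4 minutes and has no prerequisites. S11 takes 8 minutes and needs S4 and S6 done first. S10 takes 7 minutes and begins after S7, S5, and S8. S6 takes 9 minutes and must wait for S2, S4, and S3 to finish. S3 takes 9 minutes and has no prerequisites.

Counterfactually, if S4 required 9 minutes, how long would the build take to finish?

As given, the longest chain is S3→S6→S7→S10 = 9+9+5+7 = 30, so the finish is 30 minutes.
S4 has 5 minutes of float (longest path through it is 25).
The critical path is still S3→S6→S7→S10; finish is now 30 minutes.

30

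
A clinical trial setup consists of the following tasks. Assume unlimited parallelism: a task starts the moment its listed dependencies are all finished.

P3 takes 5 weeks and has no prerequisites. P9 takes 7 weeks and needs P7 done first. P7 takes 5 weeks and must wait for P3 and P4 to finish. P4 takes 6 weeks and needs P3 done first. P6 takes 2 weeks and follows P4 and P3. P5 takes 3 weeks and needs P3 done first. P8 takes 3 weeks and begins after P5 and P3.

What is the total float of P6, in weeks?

P3→P4→P7→P9 = 5+6+5+7 = 23 sets the makespan at 23 weeks.
P6 finishes as early as 13 and must finish by 23.
Float = 23 − 13 = 10.

10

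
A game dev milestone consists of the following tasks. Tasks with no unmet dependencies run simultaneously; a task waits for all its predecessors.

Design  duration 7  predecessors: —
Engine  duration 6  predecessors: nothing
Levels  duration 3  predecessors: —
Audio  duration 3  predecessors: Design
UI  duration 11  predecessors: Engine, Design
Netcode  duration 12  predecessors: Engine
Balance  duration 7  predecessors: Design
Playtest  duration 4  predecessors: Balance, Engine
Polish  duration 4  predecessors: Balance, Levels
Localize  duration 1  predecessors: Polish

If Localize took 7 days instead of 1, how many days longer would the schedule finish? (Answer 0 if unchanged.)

As given, the longest chain is Design→Balance→Polish→Localize = 7+7+4+1 = 19, so the finish is 19 days.
Localize is on the critical path; changing it to 7 makes that path 25 days.
That remains the longest chain; total 25 days.
Change in finish: 25 − 19 = +6 days.

6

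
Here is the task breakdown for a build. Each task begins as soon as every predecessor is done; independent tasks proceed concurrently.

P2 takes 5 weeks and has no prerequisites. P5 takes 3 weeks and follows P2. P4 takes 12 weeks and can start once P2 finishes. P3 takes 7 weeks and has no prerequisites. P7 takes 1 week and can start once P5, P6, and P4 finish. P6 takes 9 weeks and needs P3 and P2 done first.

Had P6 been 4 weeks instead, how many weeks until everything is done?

Baseline: P2→P4→P7 = 5+12+1 = 18 → 18 weeks.
P6 has 1 week of float (longest path through it is 17).
No other chain overtakes it, so the finish is 18 weeks.

18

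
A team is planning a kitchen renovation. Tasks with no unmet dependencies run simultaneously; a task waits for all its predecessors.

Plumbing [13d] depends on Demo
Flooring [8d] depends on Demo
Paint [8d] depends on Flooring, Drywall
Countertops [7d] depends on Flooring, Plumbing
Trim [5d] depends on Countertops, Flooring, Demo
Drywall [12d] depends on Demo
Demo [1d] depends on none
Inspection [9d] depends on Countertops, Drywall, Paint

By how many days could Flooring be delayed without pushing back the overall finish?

4

Demo→Plumbing→Countertops→Inspection = 1+13+7+9 = 30 sets the makespan at 30 days.
Flooring finishes as early as 9 and must finish by 13.
Float = 30 − 26 = 4.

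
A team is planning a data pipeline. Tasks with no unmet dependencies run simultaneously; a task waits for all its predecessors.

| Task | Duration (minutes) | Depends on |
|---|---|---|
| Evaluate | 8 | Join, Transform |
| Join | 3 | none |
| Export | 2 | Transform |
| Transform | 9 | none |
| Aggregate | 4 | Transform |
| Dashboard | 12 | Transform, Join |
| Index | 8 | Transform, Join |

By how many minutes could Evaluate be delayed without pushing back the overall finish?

Transform→Dashboard = 9+12 = 21 sets the makespan at 21 minutes.
Longest path through Evaluate: 17 minutes (earliest finish 17, latest finish 21).
Float = 21 − 17 = 4.

4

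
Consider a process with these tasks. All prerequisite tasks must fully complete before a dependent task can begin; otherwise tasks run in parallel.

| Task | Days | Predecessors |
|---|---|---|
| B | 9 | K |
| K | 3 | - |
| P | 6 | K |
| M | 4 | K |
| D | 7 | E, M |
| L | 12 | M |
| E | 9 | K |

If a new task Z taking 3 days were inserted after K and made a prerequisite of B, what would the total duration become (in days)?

Originally the job takes 19 days.
With Z inserted, B now waits for max(K, Z).
New critical path: K→M→L = 3+4+12 = 19 ⇒ 19 days.

19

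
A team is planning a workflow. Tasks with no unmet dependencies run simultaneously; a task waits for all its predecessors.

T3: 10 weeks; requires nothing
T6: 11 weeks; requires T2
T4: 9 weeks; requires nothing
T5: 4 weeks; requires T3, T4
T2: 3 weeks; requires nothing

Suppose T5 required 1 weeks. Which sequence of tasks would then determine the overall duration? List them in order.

T2, T6

Critical path before the change: T3→T5 = 10+4 = 14 giving 14 weeks.
T5 lies on that path, so at 1 week the path becomes 11 weeks.
Now T2→T6 = 3+11 = 14 is longest, so the finish becomes 14 weeks.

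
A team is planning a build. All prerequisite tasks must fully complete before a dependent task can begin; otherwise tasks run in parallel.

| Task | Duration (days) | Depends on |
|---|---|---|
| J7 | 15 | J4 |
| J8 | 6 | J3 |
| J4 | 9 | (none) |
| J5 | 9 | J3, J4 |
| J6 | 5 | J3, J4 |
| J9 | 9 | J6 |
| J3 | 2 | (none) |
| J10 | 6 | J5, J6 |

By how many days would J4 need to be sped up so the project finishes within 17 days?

7

Current finish: 24 days; target: 17.
J4 is on every critical path, so each day cut from J4 cuts the finish by one (this holds down to a finish of 17).
Need 24 − 17 = 7 days off J4 → J4 becomes 2 days, finish becomes 17.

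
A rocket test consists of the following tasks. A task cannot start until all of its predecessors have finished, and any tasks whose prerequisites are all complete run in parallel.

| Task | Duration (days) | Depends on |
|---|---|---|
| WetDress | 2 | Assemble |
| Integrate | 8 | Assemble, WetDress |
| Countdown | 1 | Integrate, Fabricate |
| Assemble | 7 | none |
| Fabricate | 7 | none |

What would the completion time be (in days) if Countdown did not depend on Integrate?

17

Before: longest chain Assemble→WetDress→Integrate→Countdown = 7+2+8+1 = 18, finish 18.
Without Integrate→Countdown, Countdown's earliest start moves from 17 to 7.
New critical path: Assemble→WetDress→Integrate = 7+2+8 = 17 ⇒ 17 days.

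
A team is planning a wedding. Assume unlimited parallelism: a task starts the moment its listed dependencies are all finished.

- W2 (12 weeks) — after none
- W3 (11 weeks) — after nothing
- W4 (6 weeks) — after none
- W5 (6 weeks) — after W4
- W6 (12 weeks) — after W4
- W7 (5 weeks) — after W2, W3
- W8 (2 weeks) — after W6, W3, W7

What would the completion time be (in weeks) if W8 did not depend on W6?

Original critical path: W4→W6→W8 = 6+12+2 = 20 ⇒ 20 weeks.
Without W6→W8, W8's earliest start moves from 18 to 17.
New critical path: W2→W7→W8 = 12+5+2 = 19 ⇒ 19 weeks.

19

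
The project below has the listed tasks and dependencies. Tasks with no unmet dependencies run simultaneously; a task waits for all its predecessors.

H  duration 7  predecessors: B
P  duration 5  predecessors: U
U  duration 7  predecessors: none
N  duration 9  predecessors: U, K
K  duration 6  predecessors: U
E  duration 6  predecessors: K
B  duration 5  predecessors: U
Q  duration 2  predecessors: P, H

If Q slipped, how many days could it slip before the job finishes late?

1

Critical path: U→K→N = 7+6+9 = 22, so the finish is 22 days.
Longest path through Q: 21 days (earliest finish 21, latest finish 22).
Float = 22 − 21 = 1.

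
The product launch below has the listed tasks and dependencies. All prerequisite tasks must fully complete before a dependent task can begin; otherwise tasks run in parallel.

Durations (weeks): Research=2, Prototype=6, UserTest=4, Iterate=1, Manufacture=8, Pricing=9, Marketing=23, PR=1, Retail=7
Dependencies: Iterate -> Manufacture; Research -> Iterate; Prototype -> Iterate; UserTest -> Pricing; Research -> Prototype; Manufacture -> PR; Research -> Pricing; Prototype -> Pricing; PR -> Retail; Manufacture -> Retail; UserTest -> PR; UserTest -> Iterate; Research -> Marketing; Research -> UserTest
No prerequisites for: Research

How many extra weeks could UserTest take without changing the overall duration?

The longest chain is Research→Prototype→Iterate→Manufacture→PR→Retail = 2+6+1+8+1+7 = 25; overall finish 25 weeks.
Longest path through UserTest: 23 weeks (earliest finish 6, latest finish 8).
Slack of UserTest = 4 − 2 = 2 weeks.

2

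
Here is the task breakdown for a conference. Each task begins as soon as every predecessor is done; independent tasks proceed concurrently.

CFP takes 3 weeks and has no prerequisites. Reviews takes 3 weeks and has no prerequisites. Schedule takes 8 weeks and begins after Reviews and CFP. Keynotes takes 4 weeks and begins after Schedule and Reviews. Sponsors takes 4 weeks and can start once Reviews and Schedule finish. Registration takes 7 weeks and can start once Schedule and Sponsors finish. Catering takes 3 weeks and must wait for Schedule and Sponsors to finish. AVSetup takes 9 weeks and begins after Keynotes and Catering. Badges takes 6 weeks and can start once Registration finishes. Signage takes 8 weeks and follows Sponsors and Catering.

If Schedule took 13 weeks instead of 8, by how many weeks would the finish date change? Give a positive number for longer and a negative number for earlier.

5

As given, the longest chain is CFP→Schedule→Sponsors→Registration→Badges = 3+8+4+7+6 = 28, so the finish is 28 weeks.
Schedule lies on that path, so at 13 weeks the path becomes 33 weeks.
That remains the longest chain; total 33 weeks.
Change in finish: 33 − 28 = +5 weeks.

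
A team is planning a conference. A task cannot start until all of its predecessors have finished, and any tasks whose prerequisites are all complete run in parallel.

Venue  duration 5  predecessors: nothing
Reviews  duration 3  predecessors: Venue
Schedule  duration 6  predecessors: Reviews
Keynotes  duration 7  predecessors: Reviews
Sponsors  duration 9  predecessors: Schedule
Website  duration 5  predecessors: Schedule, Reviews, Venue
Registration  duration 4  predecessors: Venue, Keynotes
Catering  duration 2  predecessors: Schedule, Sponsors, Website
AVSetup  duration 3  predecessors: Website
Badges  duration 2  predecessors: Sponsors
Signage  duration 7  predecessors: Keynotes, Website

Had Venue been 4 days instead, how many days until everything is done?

Actual critical path: Venue→Reviews→Schedule→Website→Signage = 5+3+6+5+7 = 26 ⇒ 26 days.
Venue is on the critical path; changing it to 4 makes that path 25 days.
That remains the longest chain; total 25 days.

25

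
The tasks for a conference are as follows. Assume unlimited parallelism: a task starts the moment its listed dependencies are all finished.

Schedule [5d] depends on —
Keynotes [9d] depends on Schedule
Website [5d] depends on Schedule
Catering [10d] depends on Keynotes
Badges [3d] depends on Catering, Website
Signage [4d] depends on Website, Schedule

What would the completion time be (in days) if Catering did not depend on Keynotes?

14

With the dependency in place, Schedule→Keynotes→Catering→Badges = 5+9+10+3 = 27 sets the finish at 27 days.
Without Keynotes→Catering, Catering's earliest start moves from 14 to 0.
New critical path: Schedule→Keynotes = 5+9 = 14 ⇒ 14 days.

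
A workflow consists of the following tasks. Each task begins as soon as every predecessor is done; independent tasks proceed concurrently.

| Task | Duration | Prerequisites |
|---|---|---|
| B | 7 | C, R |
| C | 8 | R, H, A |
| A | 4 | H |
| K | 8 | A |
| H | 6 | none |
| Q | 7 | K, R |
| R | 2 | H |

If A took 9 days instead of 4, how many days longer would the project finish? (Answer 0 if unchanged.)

5

Critical path before the change: H→A→C→B = 6+4+8+7 = 25 giving 25 days.
A lies on that path, so at 9 days the path becomes 30 days.
No other chain overtakes it, so the finish is 30 days.
Change in finish: 30 − 25 = +5 days.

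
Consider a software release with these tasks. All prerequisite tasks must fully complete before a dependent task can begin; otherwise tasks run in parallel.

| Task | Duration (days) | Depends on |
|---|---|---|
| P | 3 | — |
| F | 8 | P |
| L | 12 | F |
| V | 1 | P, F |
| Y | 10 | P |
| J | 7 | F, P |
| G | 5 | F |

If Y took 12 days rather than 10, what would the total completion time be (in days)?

23

As given, the longest chain is P→F→L = 3+8+12 = 23, so the finish is 23 days.
Y is off the critical path — its longest chain is 13 days, giving 10 of slack.
That remains the longest chain; total 23 days.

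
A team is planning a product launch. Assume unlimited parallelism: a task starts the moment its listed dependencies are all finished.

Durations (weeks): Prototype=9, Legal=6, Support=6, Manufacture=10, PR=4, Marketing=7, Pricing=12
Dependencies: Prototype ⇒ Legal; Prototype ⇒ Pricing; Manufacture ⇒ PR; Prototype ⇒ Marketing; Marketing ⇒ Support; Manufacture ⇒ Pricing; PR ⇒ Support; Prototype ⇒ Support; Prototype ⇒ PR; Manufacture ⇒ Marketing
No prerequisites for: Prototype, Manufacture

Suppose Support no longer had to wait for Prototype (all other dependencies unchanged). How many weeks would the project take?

Original critical path: Manufacture→Marketing→Support = 10+7+6 = 23 ⇒ 23 weeks.
Dropping Prototype→Support doesn't change Support's earliest start (17); another predecessor still binds.
After: Manufacture→Marketing→Support = 10+7+6 = 23 → 23 weeks.

23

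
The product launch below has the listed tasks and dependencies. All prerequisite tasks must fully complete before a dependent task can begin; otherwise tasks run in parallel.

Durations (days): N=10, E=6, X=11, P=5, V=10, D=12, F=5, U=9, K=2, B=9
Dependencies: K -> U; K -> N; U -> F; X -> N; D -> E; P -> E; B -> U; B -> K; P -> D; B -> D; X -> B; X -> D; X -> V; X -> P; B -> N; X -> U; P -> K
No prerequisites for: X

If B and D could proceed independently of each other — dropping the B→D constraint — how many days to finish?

With the dependency in place, X→B→D→E = 11+9+12+6 = 38 sets the finish at 38 days.
Without B→D, D's earliest start moves from 20 to 16.
New critical path: X→B→K→U→F = 11+9+2+9+5 = 36 ⇒ 36 days.

36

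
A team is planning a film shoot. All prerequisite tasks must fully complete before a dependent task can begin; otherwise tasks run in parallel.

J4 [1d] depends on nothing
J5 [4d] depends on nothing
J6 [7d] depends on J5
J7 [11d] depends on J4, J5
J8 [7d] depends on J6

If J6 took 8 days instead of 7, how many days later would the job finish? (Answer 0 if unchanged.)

1

Actual critical path: J5→J6→J8 = 4+7+7 = 18 ⇒ 18 days.
J6 lies on that path, so at 8 days the path becomes 19 days.
No other chain overtakes it, so the finish is 19 days.
Change in finish: 19 − 18 = +1 days.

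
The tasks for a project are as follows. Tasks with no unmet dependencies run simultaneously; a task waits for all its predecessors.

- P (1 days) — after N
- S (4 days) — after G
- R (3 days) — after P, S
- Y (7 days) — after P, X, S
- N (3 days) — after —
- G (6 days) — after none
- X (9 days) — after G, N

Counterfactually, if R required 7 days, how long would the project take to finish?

22

Actual critical path: G→X→Y = 6+9+7 = 22 ⇒ 22 days.
The longest path through R is only 13 days, so R has float 9.
That remains the longest chain; total 22 days.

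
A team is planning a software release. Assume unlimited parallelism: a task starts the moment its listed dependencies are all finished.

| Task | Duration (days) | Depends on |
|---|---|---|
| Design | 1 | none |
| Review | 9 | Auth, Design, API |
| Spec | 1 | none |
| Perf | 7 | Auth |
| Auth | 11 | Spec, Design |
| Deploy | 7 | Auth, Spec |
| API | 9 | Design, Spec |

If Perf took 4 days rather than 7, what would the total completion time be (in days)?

Critical path before the change: Spec→Auth→Review = 1+11+9 = 21 giving 21 days.
Perf has 2 days of float (longest path through it is 19).
That remains the longest chain; total 21 days.

21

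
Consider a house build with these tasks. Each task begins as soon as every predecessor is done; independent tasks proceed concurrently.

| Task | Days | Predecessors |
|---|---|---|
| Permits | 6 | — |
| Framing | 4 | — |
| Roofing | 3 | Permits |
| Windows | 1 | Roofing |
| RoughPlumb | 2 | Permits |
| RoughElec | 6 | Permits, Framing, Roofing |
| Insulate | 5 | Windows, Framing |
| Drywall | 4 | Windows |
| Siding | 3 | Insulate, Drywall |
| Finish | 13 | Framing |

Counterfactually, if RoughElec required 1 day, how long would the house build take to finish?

Critical path before the change: Permits→Roofing→Windows→Insulate→Siding = 6+3+1+5+3 = 18 giving 18 days.
RoughElec is off the critical path — its longest chain is 15 days, giving 3 of slack.
The critical path is still Permits→Roofing→Windows→Insulate→Siding; finish is now 18 days.

18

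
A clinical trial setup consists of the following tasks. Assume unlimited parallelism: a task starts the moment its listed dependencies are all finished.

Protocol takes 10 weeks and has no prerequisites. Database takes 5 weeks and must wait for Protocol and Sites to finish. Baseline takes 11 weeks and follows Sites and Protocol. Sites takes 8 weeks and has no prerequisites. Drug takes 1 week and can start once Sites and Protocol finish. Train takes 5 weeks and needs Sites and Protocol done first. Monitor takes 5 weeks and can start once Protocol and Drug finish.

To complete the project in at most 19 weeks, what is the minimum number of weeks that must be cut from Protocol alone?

Current finish: 21 weeks; target: 19.
Protocol is on every critical path, so each week cut from Protocol cuts the finish by one (this holds down to a finish of 19).
Need 21 − 19 = 2 weeks off Protocol → Protocol becomes 8 weeks, finish becomes 19.

2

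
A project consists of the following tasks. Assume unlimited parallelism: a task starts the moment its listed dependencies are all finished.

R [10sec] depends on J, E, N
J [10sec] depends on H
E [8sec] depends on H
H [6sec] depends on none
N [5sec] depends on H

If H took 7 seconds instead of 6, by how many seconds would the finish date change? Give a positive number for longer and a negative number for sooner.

1

Actual critical path: H→J→R = 6+10+10 = 26 ⇒ 26 seconds.
H is on the critical path; changing it to 7 makes that path 27 seconds.
The critical path is still H→J→R; finish is now 27 seconds.
Change in finish: 27 − 26 = +1 seconds.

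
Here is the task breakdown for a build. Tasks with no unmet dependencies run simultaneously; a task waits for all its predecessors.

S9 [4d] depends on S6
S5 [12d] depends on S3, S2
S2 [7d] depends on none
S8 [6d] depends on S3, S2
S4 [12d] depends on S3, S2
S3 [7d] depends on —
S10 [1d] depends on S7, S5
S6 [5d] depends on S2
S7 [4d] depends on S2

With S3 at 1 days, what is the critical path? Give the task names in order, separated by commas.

S2, S5, S10

The binding path is S3→S5→S10 = 7+12+1 = 20; finish at 20 days.
S3 is on the critical path; changing it to 1 makes that path 14 days.
Now S2→S5→S10 = 7+12+1 = 20 is longest, so the finish becomes 20 days.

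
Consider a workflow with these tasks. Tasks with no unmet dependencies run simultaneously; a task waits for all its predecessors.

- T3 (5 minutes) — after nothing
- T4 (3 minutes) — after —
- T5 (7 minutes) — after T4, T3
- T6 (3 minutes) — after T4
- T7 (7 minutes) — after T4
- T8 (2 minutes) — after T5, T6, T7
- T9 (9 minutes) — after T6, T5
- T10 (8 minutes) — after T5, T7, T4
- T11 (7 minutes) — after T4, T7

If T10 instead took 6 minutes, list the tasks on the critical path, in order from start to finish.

T3, T5, T9

The binding path is T3→T5→T9 = 5+7+9 = 21; finish at 21 minutes.
T10 is off the critical path — its longest chain is 20 minutes, giving 1 of slack.
That remains the longest chain; total 21 minutes.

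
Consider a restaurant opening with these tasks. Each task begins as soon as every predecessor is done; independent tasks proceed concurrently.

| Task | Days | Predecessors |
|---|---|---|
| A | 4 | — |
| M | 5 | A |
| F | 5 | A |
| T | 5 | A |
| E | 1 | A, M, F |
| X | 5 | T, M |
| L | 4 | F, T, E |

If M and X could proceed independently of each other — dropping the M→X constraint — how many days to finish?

14

With the dependency in place, A→M→E→L = 4+5+1+4 = 14 sets the finish at 14 days.
Dropping M→X doesn't change X's earliest start (9); another predecessor still binds.
New critical path: A→M→E→L = 4+5+1+4 = 14 ⇒ 14 days.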